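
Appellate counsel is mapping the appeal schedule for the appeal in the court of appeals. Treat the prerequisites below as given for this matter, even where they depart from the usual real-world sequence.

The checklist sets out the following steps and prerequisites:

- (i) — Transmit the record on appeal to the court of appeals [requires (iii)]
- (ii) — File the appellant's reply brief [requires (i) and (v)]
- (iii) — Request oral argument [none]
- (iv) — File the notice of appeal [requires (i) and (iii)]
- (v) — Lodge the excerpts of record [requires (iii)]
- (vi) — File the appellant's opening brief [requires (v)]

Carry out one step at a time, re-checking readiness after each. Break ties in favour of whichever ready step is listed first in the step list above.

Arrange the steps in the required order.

(iii) (i) (iv) (v) (ii) (vi)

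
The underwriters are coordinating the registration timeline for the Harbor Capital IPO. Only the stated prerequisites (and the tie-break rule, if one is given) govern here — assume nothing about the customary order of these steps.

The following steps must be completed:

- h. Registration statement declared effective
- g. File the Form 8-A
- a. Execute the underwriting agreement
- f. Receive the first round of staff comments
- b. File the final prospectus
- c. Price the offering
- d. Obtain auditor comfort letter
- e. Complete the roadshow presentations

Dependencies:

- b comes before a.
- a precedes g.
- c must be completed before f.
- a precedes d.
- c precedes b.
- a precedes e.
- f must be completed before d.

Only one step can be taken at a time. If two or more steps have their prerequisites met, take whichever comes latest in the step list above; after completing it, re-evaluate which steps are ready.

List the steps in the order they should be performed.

c and h have no prerequisites; c is listed later, so c is first.
b, f and h are all available; b is listed later → b.
a now also ready, so the ready set is {f, a, h}; f is listed later → f.
Ready: a and h. a is listed later → a.
e, d and g now also ready, so the ready set is {e, d, g, h}; e is listed later → e.
Ready: d, g and h. d is listed later → d.
g and h are both available; g is listed later → g.
h is the only step now ready → h.

c, b, f, a, e, d, g, h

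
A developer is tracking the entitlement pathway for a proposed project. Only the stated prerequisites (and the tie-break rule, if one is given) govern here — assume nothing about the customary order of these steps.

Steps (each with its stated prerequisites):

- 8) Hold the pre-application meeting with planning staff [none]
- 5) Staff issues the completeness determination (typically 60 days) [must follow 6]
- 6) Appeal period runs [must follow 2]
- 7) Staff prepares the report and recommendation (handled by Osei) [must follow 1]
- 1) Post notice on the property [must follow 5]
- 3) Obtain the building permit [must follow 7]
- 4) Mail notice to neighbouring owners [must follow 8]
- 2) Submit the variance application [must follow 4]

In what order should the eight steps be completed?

8 → 4 → 2 → 6 → 5 → 1 → 7 → 3

8 has no prerequisites → 8 first.
4 is the only step now ready → 4.
2 is the only step now ready → 2.
6 needed 2, now all done → 6.
Next only 5 has its prerequisites met → 5.
1 needed 5, now all done → 1.
7 needed 1, now all done → 7.
Next only 3 has its prerequisites met → 3.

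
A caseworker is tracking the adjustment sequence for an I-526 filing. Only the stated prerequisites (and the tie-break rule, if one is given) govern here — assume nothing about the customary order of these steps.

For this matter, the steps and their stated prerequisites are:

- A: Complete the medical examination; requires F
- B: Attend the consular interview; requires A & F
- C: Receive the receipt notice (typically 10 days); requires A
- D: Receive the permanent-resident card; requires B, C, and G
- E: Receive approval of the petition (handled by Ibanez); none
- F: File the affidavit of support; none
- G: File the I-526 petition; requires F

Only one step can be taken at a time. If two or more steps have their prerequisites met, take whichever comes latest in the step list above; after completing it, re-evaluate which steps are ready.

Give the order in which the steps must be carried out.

Nothing is required for F and E. F is listed later → F first.
G and A now also ready, so the ready set is {G, E, A}; G is listed later → G.
Ready: E and A. E is listed later → E.
A needed F, now all done → A.
C and B are both available; C is listed later → C.
B is the only step now ready → B.
D needed G, C and B, now all done → D.

F → G → E → A → C → B → D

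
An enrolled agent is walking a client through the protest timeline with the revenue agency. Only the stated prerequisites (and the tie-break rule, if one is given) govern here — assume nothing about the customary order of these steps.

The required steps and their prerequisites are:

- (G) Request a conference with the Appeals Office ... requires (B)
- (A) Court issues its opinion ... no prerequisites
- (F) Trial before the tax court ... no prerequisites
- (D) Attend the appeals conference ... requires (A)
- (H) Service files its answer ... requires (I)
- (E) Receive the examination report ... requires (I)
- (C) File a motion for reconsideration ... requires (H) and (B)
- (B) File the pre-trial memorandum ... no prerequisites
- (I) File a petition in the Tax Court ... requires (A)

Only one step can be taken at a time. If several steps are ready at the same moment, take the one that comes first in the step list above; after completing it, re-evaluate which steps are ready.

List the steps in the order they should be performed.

(A), (F) and (B) have no prerequisites; (A) is listed earlier, so (A) is first.
(F), (D), (B) and (I) are all available; (F) is listed earlier → (F).
Now (D), (B) and (I) have their prerequisites met. (D) is listed earlier, so (D) next.
Ready: (B) and (I). (B) is listed earlier → (B).
(G) now also ready, so the ready set is {(G), (I)}; (G) is listed earlier → (G).
(I) needed (A), now all done → (I).
Ready: (H) and (E). (H) is listed earlier → (H).
(C) now also ready, so the ready set is {(E), (C)}; (E) is listed earlier → (E).
Next only (C) has its prerequisites met → (C).

(A), (F), (D), (B), (G), (I), (H), (E), (C)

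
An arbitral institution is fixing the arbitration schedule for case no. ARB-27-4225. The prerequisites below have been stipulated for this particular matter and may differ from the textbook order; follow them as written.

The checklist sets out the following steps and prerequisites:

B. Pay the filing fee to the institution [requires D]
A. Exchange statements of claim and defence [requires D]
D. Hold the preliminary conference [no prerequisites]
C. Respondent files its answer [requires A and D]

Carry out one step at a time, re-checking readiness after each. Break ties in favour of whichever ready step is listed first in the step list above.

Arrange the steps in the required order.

D B A C

D has no prerequisites → D first.
Ready: B and A. B is listed earlier → B.
Next only A has its prerequisites met → A.
Next only C has its prerequisites met → C.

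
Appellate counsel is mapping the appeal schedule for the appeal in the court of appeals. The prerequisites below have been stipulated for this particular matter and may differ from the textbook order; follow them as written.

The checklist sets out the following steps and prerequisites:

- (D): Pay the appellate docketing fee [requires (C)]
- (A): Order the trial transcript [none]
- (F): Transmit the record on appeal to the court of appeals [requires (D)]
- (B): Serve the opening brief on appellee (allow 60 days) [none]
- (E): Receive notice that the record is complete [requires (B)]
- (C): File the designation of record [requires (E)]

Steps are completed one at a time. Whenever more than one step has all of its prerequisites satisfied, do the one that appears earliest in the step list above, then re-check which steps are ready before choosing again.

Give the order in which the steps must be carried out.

Nothing is required for (A) and (B). (A) is listed earlier → (A) first.
That leaves (B) as the only ready step → (B).
(E) needed (B), now all done → (E).
(C) needed (E), now all done → (C).
(D) is the only step now ready → (D).
(F) needed (D), now all done → (F).

(A), (B), (E), (C), (D), (F)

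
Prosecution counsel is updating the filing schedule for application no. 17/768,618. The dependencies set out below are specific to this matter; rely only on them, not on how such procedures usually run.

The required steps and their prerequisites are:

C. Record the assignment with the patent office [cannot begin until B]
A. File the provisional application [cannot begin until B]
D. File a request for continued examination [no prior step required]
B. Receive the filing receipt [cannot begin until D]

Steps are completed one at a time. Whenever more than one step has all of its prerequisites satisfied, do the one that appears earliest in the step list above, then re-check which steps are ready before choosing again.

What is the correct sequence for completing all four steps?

D, B, C, A

D has no prerequisites → D first.
B needed D, now all done → B.
Ready: C and A. C is listed earlier → C.
A needed B, now all done → A.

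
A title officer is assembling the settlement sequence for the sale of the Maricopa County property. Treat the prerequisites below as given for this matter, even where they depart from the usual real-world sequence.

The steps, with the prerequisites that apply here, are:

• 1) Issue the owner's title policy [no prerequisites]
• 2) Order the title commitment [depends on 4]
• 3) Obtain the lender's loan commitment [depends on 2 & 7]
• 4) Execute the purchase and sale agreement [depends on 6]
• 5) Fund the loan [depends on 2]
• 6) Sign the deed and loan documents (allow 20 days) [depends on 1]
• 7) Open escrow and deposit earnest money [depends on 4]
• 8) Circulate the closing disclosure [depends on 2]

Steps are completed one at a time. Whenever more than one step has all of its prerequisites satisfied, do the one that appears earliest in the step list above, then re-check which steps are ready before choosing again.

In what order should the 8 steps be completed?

1 → 6 → 4 → 2 → 5 → 7 → 3 → 8

Only 1 has no prerequisites, so it is first.
That leaves 6 as the only ready step → 6.
That leaves 4 as the only ready step → 4.
Ready: 2 and 7. 2 is listed earlier → 2.
5 and 8 now also ready, so the ready set is {5, 7, 8}; 5 is listed earlier → 5.
7 and 8 are both available; 7 is listed earlier → 7.
3 and 8 are both available; 3 is listed earlier → 3.
Next only 8 has its prerequisites met → 8.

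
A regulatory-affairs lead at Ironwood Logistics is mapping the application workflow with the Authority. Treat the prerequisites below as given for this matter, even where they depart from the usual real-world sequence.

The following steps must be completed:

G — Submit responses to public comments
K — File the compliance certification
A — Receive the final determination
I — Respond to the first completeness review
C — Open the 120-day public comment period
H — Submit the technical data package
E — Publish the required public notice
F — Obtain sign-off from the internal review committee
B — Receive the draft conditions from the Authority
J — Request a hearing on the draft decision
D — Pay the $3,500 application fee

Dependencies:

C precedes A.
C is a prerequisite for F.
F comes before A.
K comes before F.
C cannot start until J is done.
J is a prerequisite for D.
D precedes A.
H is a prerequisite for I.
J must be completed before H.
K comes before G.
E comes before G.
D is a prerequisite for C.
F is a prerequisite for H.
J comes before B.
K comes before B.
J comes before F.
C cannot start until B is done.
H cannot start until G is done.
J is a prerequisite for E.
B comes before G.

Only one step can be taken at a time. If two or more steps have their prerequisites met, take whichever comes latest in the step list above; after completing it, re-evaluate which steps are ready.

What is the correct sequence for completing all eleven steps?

J and K have no prerequisites; J is listed later, so J is first.
Ready: D, E and K. D is listed later → D.
E and K are both available; E is listed later → E.
That leaves K as the only ready step → K.
B needed J and K, now all done → B.
Now C and G have their prerequisites met. C is listed later, so C next.
Ready: F and G. F is listed later → F.
A now also ready, so the ready set is {A, G}; A is listed later → A.
Next only G has its prerequisites met → G.
H is the only step now ready → H.
That leaves I as the only ready step → I.

J → D → E → K → B → C → F → A → G → H → I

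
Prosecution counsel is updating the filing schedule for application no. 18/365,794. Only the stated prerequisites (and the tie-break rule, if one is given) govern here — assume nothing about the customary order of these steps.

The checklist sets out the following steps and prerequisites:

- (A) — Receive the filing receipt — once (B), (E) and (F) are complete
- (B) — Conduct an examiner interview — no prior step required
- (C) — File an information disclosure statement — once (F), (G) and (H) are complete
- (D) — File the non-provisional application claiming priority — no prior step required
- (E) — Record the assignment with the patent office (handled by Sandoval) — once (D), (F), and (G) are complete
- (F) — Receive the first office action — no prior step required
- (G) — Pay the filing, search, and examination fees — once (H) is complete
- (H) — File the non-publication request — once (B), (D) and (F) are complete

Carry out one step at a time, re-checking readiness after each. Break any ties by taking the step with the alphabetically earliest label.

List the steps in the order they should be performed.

(B) (D) (F) (H) (G) (C) (E) (A)

Nothing is required for (B), (D) and (F). (B) has the earlier label → (B) first.
Now (D) and (F) have their prerequisites met. (D) has the earlier label, so (D) next.
That leaves (F) as the only ready step → (F).
Next only (H) has its prerequisites met → (H).
(G) needed (H), now all done → (G).
Ready: (C) and (E). (C) has the earlier label → (C).
(E) is the only step now ready → (E).
(A) needed (B), (E) and (F), now all done → (A).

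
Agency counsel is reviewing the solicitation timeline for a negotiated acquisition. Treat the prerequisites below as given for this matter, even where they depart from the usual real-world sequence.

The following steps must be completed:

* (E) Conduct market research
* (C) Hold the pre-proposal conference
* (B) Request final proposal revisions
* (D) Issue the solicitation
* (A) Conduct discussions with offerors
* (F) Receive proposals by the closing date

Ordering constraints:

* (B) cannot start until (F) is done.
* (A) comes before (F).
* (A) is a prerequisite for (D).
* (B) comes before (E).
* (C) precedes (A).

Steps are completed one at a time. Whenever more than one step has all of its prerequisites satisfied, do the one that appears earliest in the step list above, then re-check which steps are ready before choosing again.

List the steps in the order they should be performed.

(C) (A) (D) (F) (B) (E)

(C) has no prerequisites → (C) first.
Next only (A) has its prerequisites met → (A).
Now (D) and (F) have their prerequisites met. (D) is listed earlier, so (D) next.
That leaves (F) as the only ready step → (F).
That leaves (B) as the only ready step → (B).
(E) needed (B), now all done → (E).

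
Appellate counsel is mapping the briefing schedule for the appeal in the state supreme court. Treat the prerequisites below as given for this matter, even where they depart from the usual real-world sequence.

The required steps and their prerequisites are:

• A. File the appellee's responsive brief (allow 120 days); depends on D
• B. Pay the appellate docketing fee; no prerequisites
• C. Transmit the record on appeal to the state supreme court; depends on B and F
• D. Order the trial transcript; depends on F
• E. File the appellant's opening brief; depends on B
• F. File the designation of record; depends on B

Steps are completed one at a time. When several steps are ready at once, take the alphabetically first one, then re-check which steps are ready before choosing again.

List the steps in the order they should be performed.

B, E, F, C, D, A

B has no prerequisites → B first.
Now E and F have their prerequisites met. E has the earlier label, so E next.
Next only F has its prerequisites met → F.
C and D are both available; C has the earlier label → C.
That leaves D as the only ready step → D.
A needed D, now all done → A.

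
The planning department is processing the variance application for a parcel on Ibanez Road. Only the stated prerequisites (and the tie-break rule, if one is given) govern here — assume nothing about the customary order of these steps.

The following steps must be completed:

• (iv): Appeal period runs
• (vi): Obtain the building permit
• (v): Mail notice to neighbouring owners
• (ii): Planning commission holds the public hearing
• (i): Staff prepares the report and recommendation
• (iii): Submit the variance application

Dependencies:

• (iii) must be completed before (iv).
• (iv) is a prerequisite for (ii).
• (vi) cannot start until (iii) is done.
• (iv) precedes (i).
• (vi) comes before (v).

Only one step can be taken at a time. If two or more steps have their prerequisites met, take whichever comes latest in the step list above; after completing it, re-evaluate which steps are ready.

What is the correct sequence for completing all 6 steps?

(iii) has no prerequisites → (iii) first.
Ready: (vi) and (iv). (vi) is listed later → (vi).
Ready: (v) and (iv). (v) is listed later → (v).
(iv) needed (iii), now all done → (iv).
Ready: (i) and (ii). (i) is listed later → (i).
(ii) needed (iv), now all done → (ii).

(iii) → (vi) → (v) → (iv) → (i) → (ii)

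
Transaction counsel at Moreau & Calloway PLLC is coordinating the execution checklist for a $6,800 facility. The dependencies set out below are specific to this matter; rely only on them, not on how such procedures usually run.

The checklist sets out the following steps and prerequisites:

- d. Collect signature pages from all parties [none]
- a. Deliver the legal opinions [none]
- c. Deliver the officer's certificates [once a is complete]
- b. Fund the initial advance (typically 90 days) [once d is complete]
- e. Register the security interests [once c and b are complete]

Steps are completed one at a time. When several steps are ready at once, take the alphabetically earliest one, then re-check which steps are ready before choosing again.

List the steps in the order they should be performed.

a c d b e

a and d have no prerequisites; a has the earlier label, so a is first.
Ready: c and d. c has the earlier label → c.
d is the only step now ready → d.
Next only b has its prerequisites met → b.
e needed b and c, now all done → e.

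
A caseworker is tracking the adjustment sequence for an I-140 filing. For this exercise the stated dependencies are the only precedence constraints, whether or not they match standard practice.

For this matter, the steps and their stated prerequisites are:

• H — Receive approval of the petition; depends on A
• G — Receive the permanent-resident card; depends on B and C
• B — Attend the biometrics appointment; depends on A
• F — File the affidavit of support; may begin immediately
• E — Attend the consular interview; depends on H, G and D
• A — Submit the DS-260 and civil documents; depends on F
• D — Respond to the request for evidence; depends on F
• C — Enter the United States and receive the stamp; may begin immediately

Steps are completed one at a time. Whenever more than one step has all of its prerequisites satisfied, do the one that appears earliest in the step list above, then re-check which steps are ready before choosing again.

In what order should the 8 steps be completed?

F, A, H, B, D, C, G, E

Nothing is required for F and C. F is listed earlier → F first.
Ready: A, D and C. A is listed earlier → A.
H, B, D and C are all available; H is listed earlier → H.
Now B, D and C have their prerequisites met. B is listed earlier, so B next.
Now D and C have their prerequisites met. D is listed earlier, so D next.
C is the only step now ready → C.
G needed B and C, now all done → G.
That leaves E as the only ready step → E.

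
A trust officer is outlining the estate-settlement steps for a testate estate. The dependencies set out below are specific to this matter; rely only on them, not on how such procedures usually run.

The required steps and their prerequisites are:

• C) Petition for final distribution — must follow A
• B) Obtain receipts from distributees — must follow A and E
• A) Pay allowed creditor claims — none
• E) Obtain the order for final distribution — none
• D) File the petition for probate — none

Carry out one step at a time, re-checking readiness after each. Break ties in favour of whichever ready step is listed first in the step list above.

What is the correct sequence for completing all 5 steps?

A, C, E, B, D

A, E and D have no prerequisites; A is listed earlier, so A is first.
C now also ready, so the ready set is {C, E, D}; C is listed earlier → C.
Now E and D have their prerequisites met. E is listed earlier, so E next.
B now also ready, so the ready set is {B, D}; B is listed earlier → B.
That leaves D as the only ready step → D.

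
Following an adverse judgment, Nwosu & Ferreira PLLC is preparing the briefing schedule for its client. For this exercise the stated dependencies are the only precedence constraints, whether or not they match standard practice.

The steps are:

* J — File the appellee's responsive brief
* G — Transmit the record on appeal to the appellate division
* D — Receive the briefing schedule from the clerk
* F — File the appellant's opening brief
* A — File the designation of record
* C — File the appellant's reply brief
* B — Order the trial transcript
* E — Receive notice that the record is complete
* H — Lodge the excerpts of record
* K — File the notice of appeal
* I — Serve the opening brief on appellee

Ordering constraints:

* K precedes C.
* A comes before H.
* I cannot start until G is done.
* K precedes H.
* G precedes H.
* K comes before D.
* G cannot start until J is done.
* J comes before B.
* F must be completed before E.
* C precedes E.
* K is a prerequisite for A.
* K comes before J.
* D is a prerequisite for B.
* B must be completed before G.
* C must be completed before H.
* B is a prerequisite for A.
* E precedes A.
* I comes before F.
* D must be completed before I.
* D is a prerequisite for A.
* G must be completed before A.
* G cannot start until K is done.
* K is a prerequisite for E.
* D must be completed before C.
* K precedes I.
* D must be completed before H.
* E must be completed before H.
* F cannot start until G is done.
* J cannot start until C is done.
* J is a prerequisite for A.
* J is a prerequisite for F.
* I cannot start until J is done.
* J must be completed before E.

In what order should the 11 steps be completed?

K has no prerequisites → K first.
That leaves D as the only ready step → D.
Next only C has its prerequisites met → C.
J needed C and K, now all done → J.
B needed J and D, now all done → B.
G is the only step now ready → G.
I needed J, G, D and K, now all done → I.
Next only F has its prerequisites met → F.
E is the only step now ready → E.
A needed J, G, D, B, E and K, now all done → A.
H needed G, D, A, C, E and K, now all done → H.

K, D, C, J, B, G, I, F, E, A, H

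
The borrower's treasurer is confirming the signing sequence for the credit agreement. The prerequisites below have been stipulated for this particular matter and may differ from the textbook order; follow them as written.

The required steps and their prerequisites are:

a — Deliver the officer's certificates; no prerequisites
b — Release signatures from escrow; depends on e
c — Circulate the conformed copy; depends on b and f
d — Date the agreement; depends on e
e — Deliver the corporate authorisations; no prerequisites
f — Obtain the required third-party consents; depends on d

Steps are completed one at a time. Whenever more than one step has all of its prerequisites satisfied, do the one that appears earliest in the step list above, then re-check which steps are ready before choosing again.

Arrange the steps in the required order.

a e b d f c

Nothing is required for a and e. a is listed earlier → a first.
Next only e has its prerequisites met → e.
Now b and d have their prerequisites met. b is listed earlier, so b next.
That leaves d as the only ready step → d.
f is the only step now ready → f.
c needed b and f, now all done → c.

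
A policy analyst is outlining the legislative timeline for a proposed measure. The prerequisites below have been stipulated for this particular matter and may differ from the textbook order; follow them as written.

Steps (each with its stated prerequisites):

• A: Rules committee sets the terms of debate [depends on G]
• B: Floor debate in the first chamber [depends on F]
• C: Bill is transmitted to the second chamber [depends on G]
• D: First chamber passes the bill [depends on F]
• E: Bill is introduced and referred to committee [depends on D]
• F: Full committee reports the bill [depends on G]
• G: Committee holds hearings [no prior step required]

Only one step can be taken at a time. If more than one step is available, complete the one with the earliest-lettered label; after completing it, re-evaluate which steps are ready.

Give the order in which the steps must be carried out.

G has no prerequisites → G first.
Ready: A, C and F. A has the earlier label → A.
C and F are both available; C has the earlier label → C.
F is the only step now ready → F.
B and D are both available; B has the earlier label → B.
D needed F, now all done → D.
E needed D, now all done → E.

G A C F B D E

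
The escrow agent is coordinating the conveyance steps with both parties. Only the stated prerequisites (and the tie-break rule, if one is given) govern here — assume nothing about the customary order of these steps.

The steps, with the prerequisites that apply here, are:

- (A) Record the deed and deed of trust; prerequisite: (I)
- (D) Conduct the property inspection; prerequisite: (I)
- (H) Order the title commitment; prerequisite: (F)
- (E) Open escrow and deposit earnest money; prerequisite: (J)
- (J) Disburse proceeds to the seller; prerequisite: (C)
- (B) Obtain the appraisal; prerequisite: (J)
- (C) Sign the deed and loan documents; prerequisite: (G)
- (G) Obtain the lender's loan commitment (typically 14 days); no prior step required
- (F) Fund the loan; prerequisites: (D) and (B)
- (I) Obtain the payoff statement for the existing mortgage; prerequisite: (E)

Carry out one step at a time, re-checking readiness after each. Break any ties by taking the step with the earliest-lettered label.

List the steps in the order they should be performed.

(G), (C), (J), (B), (E), (I), (A), (D), (F), (H)

Only (G) has no prerequisites, so it is first.
(C) needed (G), now all done → (C).
Next only (J) has its prerequisites met → (J).
(B) and (E) are both available; (B) has the earlier label → (B).
(E) needed (J), now all done → (E).
That leaves (I) as the only ready step → (I).
(A) and (D) are both available; (A) has the earlier label → (A).
(D) needed (I), now all done → (D).
Next only (F) has its prerequisites met → (F).
(H) is the only step now ready → (H).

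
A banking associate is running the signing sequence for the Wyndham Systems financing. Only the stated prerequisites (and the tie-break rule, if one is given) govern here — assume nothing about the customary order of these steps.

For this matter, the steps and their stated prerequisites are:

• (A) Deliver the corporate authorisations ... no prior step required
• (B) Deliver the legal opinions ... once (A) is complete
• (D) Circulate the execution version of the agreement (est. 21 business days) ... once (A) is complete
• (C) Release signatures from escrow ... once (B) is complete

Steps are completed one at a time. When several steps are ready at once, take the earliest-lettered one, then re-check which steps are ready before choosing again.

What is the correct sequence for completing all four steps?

(A) (B) (C) (D)

Only (A) has no prerequisites, so it is first.
Ready: (B) and (D). (B) has the earlier label → (B).
(C) and (D) are both available; (C) has the earlier label → (C).
(D) is the only step now ready → (D).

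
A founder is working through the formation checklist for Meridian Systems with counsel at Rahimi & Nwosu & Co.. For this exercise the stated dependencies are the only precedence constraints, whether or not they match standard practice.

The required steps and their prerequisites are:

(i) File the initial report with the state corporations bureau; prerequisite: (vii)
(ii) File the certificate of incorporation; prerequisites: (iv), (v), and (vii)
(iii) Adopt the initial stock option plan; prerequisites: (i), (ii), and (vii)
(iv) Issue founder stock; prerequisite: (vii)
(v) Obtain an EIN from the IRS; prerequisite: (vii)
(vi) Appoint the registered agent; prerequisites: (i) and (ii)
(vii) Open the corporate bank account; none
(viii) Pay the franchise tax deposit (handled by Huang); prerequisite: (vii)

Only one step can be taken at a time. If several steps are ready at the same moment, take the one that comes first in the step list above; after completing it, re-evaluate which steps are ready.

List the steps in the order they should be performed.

(vii) has no prerequisites → (vii) first.
Now (i), (iv), (v) and (viii) have their prerequisites met. (i) is listed earlier, so (i) next.
Now (iv), (v) and (viii) have their prerequisites met. (iv) is listed earlier, so (iv) next.
Now (v) and (viii) have their prerequisites met. (v) is listed earlier, so (v) next.
(ii) now also ready, so the ready set is {(ii), (viii)}; (ii) is listed earlier → (ii).
(iii), (vi) and (viii) are all available; (iii) is listed earlier → (iii).
(vi) and (viii) are both available; (vi) is listed earlier → (vi).
(viii) needed (vii), now all done → (viii).

(vii) → (i) → (iv) → (v) → (ii) → (iii) → (vi) → (viii)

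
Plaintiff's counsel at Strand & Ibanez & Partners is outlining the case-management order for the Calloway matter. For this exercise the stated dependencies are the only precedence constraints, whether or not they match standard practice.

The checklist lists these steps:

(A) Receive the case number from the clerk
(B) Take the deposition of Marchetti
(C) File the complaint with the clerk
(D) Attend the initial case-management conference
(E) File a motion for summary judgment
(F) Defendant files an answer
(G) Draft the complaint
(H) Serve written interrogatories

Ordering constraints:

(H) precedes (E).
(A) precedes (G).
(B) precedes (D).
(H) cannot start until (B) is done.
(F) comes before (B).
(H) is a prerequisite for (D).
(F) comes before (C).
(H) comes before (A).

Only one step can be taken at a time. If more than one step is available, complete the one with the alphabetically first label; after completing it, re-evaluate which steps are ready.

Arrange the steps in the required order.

Only (F) has no prerequisites, so it is first.
(B) and (C) are both available; (B) has the earlier label → (B).
(C) and (H) are both available; (C) has the earlier label → (C).
Next only (H) has its prerequisites met → (H).
Now (A), (D) and (E) have their prerequisites met. (A) has the earlier label, so (A) next.
Ready: (D), (E) and (G). (D) has the earlier label → (D).
(E) and (G) are both available; (E) has the earlier label → (E).
(G) needed (A), now all done → (G).

(F) (B) (C) (H) (A) (D) (E) (G)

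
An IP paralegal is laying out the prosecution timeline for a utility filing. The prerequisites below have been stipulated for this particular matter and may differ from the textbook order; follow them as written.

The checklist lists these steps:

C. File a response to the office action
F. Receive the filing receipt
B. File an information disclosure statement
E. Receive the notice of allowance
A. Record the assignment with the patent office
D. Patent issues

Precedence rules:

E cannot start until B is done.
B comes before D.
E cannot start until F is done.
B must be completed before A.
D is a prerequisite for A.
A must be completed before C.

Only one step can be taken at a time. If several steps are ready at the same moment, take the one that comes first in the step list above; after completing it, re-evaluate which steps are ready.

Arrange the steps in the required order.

Nothing is required for F and B. F is listed earlier → F first.
B is the only step now ready → B.
E and D are both available; E is listed earlier → E.
D is the only step now ready → D.
That leaves A as the only ready step → A.
Next only C has its prerequisites met → C.

F, B, E, D, A, C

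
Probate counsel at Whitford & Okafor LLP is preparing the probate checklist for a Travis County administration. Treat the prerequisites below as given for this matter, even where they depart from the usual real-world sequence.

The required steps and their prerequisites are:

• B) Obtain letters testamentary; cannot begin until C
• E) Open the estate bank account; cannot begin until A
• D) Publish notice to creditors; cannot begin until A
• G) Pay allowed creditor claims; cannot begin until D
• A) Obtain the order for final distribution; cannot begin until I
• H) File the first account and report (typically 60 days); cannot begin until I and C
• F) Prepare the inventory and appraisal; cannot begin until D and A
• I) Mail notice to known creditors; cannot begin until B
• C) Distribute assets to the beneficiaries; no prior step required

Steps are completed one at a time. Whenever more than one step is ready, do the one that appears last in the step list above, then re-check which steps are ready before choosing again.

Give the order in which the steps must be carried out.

C is the only step with nothing outstanding, so it goes first.
B needed C, now all done → B.
I is the only step now ready → I.
Ready: H and A. H is listed later → H.
Next only A has its prerequisites met → A.
Ready: D and E. D is listed later → D.
Now F, G and E have their prerequisites met. F is listed later, so F next.
Ready: G and E. G is listed later → G.
E needed A, now all done → E.

C, B, I, H, A, D, F, G, E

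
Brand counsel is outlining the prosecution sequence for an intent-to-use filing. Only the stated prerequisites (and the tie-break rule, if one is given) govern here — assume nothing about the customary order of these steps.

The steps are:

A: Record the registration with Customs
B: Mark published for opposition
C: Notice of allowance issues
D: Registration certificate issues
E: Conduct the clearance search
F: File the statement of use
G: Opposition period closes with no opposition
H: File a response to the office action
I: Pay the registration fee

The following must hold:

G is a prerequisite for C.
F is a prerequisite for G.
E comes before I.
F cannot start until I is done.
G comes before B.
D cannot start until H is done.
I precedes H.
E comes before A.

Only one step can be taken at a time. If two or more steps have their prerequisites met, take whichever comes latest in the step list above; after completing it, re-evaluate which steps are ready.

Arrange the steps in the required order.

E is the only step with nothing outstanding, so it goes first.
Ready: I and A. I is listed later → I.
H and F now also ready, so the ready set is {H, F, A}; H is listed later → H.
D now also ready, so the ready set is {F, D, A}; F is listed later → F.
G now also ready, so the ready set is {G, D, A}; G is listed later → G.
Now D, C, B and A have their prerequisites met. D is listed later, so D next.
Ready: C, B and A. C is listed later → C.
Now B and A have their prerequisites met. B is listed later, so B next.
That leaves A as the only ready step → A.

E, I, H, F, G, D, C, B, A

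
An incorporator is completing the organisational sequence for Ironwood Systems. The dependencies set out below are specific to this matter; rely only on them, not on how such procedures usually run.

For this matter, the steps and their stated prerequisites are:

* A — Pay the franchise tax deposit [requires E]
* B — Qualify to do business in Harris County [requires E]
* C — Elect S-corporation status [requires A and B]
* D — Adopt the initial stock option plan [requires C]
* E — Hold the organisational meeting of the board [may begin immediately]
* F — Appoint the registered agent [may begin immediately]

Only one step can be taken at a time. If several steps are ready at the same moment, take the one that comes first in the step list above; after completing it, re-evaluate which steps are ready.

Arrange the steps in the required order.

E → A → B → C → D → F

E and F have no prerequisites; E is listed earlier, so E is first.
Now A, B and F have their prerequisites met. A is listed earlier, so A next.
B and F are both available; B is listed earlier → B.
C now also ready, so the ready set is {C, F}; C is listed earlier → C.
D now also ready, so the ready set is {D, F}; D is listed earlier → D.
F is the only step now ready → F.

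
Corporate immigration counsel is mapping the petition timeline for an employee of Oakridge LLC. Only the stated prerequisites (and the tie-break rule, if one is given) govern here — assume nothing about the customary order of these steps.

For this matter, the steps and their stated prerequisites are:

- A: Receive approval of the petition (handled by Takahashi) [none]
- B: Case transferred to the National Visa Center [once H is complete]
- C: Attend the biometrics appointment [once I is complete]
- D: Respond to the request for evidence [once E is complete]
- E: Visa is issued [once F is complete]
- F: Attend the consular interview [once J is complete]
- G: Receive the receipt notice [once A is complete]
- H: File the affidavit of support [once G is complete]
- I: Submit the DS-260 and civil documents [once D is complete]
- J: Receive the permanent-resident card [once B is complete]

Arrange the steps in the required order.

A G H B J F E D I C

A is the only step with nothing outstanding, so it goes first.
Next only G has its prerequisites met → G.
H needed G, now all done → H.
B is the only step now ready → B.
That leaves J as the only ready step → J.
That leaves F as the only ready step → F.
E needed F, now all done → E.
D needed E, now all done → D.
I needed D, now all done → I.
That leaves C as the only ready step → C.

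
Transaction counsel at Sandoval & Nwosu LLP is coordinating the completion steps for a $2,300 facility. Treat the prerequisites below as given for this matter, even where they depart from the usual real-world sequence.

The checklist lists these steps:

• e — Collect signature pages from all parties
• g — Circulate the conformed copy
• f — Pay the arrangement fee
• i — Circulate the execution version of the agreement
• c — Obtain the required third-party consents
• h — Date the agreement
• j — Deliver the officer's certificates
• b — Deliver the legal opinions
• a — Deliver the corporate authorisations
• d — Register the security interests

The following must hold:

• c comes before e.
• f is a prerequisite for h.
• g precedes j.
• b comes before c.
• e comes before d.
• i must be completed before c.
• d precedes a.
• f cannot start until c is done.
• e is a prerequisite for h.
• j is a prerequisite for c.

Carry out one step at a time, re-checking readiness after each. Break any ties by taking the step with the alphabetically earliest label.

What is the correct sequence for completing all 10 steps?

Nothing is required for b, g and i. b has the earlier label → b first.
Ready: g and i. g has the earlier label → g.
j now also ready, so the ready set is {i, j}; i has the earlier label → i.
j needed g, now all done → j.
Next only c has its prerequisites met → c.
e and f are both available; e has the earlier label → e.
d now also ready, so the ready set is {d, f}; d has the earlier label → d.
Now a and f have their prerequisites met. a has the earlier label, so a next.
f needed c, now all done → f.
h needed e and f, now all done → h.

b → g → i → j → c → e → d → a → f → h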